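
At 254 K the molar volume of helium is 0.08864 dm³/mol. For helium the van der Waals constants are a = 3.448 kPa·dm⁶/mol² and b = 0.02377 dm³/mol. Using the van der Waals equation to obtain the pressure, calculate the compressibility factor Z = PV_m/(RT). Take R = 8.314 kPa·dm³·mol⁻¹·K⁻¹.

P = RT/(V_m − b) − a/V_m² = (8.314)(254)/(0.08864 − 0.02377) − 3.448/(0.08864)²
  = 2111.8/0.064870 − 438.84 = 32554 − 438.84 = 32115 kPa
Z = PV_m/(RT) = (32115)(0.08864)/((8.314)(254)) = 2846.7/2111.8 = 1.348

Z ≈ 1.348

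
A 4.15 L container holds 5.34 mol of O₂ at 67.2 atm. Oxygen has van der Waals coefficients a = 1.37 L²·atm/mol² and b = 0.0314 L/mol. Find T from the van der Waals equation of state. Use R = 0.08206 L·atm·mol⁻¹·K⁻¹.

T = (P + a n²/V²)(V − nb)/(nR)
P + a n²/V² = 67.2 + (1.37)(5.34)²/(4.15)² = 69.468 atm
V − nb = 4.15 − (5.34)(0.0314) = 3.9823 L
T = (69.468)(3.9823)/((5.34)(0.08206)) = 631.3 K

T ≈ 631.3 K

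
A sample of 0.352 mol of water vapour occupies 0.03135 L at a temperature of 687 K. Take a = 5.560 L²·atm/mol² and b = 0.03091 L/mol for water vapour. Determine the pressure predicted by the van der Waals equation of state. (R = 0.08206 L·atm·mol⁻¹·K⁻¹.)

P ≈ 268.5 atm

P = nRT/(V − nb) − a n²/V²
nRT/(V − nb) = (0.352)(0.08206)(687)/(0.03135 − 0.352×0.03091) = 19.844/0.020470 = 969.42 atm
a n²/V² = (5.560)(0.352)²/(0.03135)² = 700.95 atm
P = 969.42 − 700.95 = 268.5 atm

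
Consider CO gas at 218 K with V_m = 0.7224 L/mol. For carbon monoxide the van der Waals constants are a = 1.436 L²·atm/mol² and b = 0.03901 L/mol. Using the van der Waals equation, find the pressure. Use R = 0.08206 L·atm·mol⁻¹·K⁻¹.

P = RT/(V_m − b) − a/V_m²
RT/(V_m − b) = (0.08206)(218)/(0.7224 − 0.03901) = 17.889/0.68339 = 26.177 atm
a/V_m² = 1.436/(0.7224)² = 2.7517 atm
P = 26.177 − 2.7517 = 23.43 atm

P ≈ 23.43 atm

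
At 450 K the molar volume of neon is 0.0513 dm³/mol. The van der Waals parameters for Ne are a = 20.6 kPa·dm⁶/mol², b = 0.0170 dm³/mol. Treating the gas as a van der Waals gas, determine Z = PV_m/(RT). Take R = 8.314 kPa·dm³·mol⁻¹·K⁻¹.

Z ≈ 1.388

P = RT/(V_m − b) − a/V_m² = (8.314)(450)/(0.0513 − 0.0170) − 20.6/(0.0513)²
  = 3741.3/0.034300 − 7827.7 = 109076 − 7827.7 = 101248 kPa
Z = PV_m/(RT) = (101248)(0.0513)/((8.314)(450)) = 5194.0/3741.3 = 1.388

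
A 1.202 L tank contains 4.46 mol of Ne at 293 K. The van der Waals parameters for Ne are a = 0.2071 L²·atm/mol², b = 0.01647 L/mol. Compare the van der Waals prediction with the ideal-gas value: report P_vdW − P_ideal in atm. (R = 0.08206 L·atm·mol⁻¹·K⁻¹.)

Ideal: P_ideal = nRT/V = (4.46)(0.08206)(293)/1.202 = 89.2133 atm
vdW: P = nRT/(V − nb) − a n²/V² = 107.234/1.12854 − 4.11955/1.44480 = 95.0201 − 2.85129 = 92.1688 atm
ΔP = 92.1688 − 89.2133 = 2.956 atm

ΔP ≈ 2.956 atm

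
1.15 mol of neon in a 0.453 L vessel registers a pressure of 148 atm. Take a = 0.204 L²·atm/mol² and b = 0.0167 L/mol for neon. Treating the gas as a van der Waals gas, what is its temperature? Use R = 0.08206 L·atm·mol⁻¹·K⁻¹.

T = (P + a n²/V²)(V − nb)/(nR)
P + a n²/V² = 148 + (0.204)(1.15)²/(0.453)² = 149.31 atm
V − nb = 0.453 − (1.15)(0.0167) = 0.43380 L
T = (149.31)(0.43380)/((1.15)(0.08206)) = 686.4 K

T ≈ 686.4 K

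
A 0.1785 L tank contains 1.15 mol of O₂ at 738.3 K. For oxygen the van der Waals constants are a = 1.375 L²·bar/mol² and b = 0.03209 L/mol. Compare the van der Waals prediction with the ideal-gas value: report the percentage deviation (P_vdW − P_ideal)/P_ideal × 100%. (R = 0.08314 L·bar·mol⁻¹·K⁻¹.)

11.63 %

Ideal: P_ideal = nRT/V = (1.15)(0.08314)(738.3)/0.1785 = 395.460 bar
vdW: P = nRT/(V − nb) − a n²/V² = 70.5896/0.141597 − 1.81844/0.0318623 = 498.525 − 57.0718 = 441.453 bar
% deviation = (441.453 − 395.460)/395.460 × 100% = 11.63%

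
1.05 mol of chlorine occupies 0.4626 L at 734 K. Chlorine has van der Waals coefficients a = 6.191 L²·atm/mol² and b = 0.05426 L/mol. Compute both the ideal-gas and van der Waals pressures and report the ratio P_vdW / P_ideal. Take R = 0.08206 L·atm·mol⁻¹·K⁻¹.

Ideal: P_ideal = nRT/V = (1.05)(0.08206)(734)/0.4626 = 136.713 atm
vdW: P = nRT/(V − nb) − a n²/V² = 63.2436/0.405627 − 6.82558/0.213999 = 155.916 − 31.8954 = 124.021 atm
Ratio = 124.021/136.713 = 0.9072

P_vdW / P_ideal ≈ 0.9072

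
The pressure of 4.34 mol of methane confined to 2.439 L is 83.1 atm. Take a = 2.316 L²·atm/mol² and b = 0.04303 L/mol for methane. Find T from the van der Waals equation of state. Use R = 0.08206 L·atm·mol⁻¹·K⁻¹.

T = (P + a n²/V²)(V − nb)/(nR)
P + a n²/V² = 83.1 + (2.316)(4.34)²/(2.439)² = 90.433 atm
V − nb = 2.439 − (4.34)(0.04303) = 2.2522 L
T = (90.433)(2.2522)/((4.34)(0.08206)) = 571.9 K

T ≈ 571.9 K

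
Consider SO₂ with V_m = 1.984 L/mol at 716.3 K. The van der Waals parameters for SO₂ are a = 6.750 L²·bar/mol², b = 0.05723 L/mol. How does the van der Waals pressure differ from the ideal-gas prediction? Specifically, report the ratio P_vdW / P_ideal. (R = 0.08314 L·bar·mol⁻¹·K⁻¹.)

Ideal: P_ideal = RT/V_m = (0.08314)(716.3)/1.984 = 30.0167 bar
vdW: P = RT/(V_m − b) − a/V_m² = 59.5532/1.92677 − 6.750/3.93626 = 30.9083 − 1.71483 = 29.1935 bar
Ratio = 29.1935/30.0167 = 0.9726

P_vdW / P_ideal ≈ 0.9726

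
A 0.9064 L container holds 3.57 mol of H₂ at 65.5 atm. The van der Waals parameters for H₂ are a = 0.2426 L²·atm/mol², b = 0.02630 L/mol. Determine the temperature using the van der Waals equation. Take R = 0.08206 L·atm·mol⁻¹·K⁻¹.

T ≈ 192.1 K

T = (P + a n²/V²)(V − nb)/(nR)
P + a n²/V² = 65.5 + (0.2426)(3.57)²/(0.9064)² = 69.263 atm
V − nb = 0.9064 − (3.57)(0.02630) = 0.81251 L
T = (69.263)(0.81251)/((3.57)(0.08206)) = 192.1 K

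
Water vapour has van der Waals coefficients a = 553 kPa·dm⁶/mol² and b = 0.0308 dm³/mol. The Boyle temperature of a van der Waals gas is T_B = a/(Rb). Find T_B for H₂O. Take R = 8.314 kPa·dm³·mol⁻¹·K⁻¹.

T_B ≈ 2160 K

For a van der Waals gas the second virial coefficient B₂ = b − a/(RT) vanishes at T_B = a/(Rb).
T_B = 553/(8.314×0.0308) = 553/0.25607 = 2160 K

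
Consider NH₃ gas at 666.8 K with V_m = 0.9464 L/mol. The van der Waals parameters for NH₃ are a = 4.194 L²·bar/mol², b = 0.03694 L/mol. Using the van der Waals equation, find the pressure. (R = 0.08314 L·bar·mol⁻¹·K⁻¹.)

P = RT/(V_m − b) − a/V_m²
RT/(V_m − b) = (0.08314)(666.8)/(0.9464 − 0.03694) = 55.438/0.90946 = 60.957 bar
a/V_m² = 4.194/(0.9464)² = 4.6825 bar
P = 60.957 − 4.6825 = 56.27 bar

P ≈ 56.27 bar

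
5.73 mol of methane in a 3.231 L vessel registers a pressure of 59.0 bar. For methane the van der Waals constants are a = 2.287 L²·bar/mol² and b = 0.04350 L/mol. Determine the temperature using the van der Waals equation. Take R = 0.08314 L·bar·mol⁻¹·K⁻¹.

T ≈ 414.3 K

T = (P + a n²/V²)(V − nb)/(nR)
P + a n²/V² = 59.0 + (2.287)(5.73)²/(3.231)² = 66.193 bar
V − nb = 3.231 − (5.73)(0.04350) = 2.9817 L
T = (66.193)(2.9817)/((5.73)(0.08314)) = 414.3 K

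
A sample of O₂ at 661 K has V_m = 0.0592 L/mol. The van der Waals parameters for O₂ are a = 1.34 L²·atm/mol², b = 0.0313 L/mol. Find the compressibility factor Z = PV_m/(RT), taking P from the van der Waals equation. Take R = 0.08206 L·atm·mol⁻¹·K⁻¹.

P = RT/(V_m − b) − a/V_m² = (0.08206)(661)/(0.0592 − 0.0313) − 1.34/(0.0592)²
  = 54.242/0.027900 − 382.35 = 1944.2 − 382.35 = 1561.9 atm
Z = PV_m/(RT) = (1561.9)(0.0592)/((0.08206)(661)) = 92.464/54.242 = 1.705

Z ≈ 1.705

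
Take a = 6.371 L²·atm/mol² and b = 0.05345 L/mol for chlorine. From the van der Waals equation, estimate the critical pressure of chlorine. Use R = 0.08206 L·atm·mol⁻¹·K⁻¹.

For a van der Waals gas, P_c = a/(27b²).
P_c = 6.371/(27×(0.05345)²) = 6.371/0.077136 = 82.59 atm

P_c ≈ 82.59 atm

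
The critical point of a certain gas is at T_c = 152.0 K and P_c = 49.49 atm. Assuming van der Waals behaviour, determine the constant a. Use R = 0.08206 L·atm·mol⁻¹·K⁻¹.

From T_c = 8a/(27Rb) and P_c = a/(27b²): a = 27 R² T_c²/(64 P_c).
a = 27×(0.08206)²×(152.0)²/(64×49.49) = 4200.6/3167.4 = 1.326 L²·atm/mol²

a ≈ 1.326 L²·atm/mol²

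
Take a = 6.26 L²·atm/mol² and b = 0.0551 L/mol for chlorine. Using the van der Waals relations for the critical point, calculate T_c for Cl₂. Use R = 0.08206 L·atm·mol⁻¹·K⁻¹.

For a van der Waals gas, T_c = 8a/(27Rb).
T_c = 8×6.26/(27×0.08206×0.0551) = 50.080/0.12208 = 410.2 K

T_c ≈ 410.2 K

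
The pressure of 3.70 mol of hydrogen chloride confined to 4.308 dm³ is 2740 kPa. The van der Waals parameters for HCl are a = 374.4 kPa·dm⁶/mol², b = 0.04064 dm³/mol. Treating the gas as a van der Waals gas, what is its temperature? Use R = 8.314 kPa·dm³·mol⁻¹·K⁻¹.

T = (P + a n²/V²)(V − nb)/(nR)
P + a n²/V² = 2740 + (374.4)(3.70)²/(4.308)² = 3016.2 kPa
V − nb = 4.308 − (3.70)(0.04064) = 4.1576 dm³
T = (3016.2)(4.1576)/((3.70)(8.314)) = 407.7 K

T ≈ 407.7 K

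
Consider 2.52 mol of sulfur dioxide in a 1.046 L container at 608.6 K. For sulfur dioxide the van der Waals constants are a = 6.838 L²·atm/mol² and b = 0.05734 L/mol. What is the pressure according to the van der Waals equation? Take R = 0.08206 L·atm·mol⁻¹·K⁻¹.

P = nRT/(V − nb) − a n²/V²
nRT/(V − nb) = (2.52)(0.08206)(608.6)/(1.046 − 2.52×0.05734) = 125.85/0.90150 = 139.60 atm
a n²/V² = (6.838)(2.52)²/(1.046)² = 39.689 atm
P = 139.60 − 39.689 = 99.91 atm

P ≈ 99.91 atm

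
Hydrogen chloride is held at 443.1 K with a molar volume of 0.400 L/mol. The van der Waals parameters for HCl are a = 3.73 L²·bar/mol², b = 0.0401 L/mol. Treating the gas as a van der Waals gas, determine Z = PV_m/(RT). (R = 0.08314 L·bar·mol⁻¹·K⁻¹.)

P = RT/(V_m − b) − a/V_m² = (0.08314)(443.1)/(0.400 − 0.0401) − 3.73/(0.400)²
  = 36.839/0.35990 − 23.313 = 102.36 − 23.313 = 79.05 bar
Z = PV_m/(RT) = (79.05)(0.400)/((0.08314)(443.1)) = 31.620/36.839 = 0.8583

Z ≈ 0.8583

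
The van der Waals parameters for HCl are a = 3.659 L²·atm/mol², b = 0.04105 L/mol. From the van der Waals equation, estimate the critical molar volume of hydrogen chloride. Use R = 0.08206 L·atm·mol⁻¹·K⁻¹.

For a van der Waals gas, V_m,c = 3b.
V_m,c = 3×0.04105 = 0.1232 L/mol

V_m,c ≈ 0.1232 L/mol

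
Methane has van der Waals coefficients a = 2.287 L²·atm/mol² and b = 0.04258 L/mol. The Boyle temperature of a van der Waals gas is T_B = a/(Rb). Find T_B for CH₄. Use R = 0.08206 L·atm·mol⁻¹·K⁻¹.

T_B ≈ 654.5 K

For a van der Waals gas the second virial coefficient B₂ = b − a/(RT) vanishes at T_B = a/(Rb).
T_B = 2.287/(0.08206×0.04258) = 2.287/0.0034941 = 654.5 K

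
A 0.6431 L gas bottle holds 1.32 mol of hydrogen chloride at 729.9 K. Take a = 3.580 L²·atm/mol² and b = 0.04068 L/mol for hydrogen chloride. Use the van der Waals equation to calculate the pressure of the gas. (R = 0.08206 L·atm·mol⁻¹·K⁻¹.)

P = nRT/(V − nb) − a n²/V²
nRT/(V − nb) = (1.32)(0.08206)(729.9)/(0.6431 − 1.32×0.04068) = 79.062/0.58940 = 134.14 atm
a n²/V² = (3.580)(1.32)²/(0.6431)² = 15.083 atm
P = 134.14 − 15.083 = 119.1 atm

P ≈ 119.1 atm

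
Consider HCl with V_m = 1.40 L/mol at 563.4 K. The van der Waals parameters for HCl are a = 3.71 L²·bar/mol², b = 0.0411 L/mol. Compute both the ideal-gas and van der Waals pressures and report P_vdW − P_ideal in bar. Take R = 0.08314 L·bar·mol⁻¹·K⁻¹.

Ideal: P_ideal = RT/V_m = (0.08314)(563.4)/1.40 = 33.4579 bar
vdW: P = RT/(V_m − b) − a/V_m² = 46.8411/1.35890 − 3.71/1.96000 = 34.4699 − 1.89286 = 32.5770 bar
ΔP = 32.5770 − 33.4579 = -0.881 bar

ΔP ≈ -0.881 bar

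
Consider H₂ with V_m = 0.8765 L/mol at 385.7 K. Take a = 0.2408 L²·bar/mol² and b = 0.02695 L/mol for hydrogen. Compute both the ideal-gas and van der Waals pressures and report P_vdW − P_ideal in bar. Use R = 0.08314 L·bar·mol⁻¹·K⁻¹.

ΔP ≈ 0.847 bar

Ideal: P_ideal = RT/V_m = (0.08314)(385.7)/0.8765 = 36.5854 bar
vdW: P = RT/(V_m − b) − a/V_m² = 32.0671/0.849550 − 0.2408/0.768252 = 37.7460 − 0.313439 = 37.4326 bar
ΔP = 37.4326 − 36.5854 = 0.847 bar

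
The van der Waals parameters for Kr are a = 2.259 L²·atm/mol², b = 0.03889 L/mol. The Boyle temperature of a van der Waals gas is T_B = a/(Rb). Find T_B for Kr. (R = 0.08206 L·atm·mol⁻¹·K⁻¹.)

For a van der Waals gas the second virial coefficient B₂ = b − a/(RT) vanishes at T_B = a/(Rb).
T_B = 2.259/(0.08206×0.03889) = 2.259/0.0031913 = 707.9 K

T_B ≈ 707.9 K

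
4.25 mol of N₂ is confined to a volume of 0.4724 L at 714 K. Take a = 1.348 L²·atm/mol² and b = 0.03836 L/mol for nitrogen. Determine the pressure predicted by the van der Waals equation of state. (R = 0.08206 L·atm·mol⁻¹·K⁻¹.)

P = nRT/(V − nb) − a n²/V²
nRT/(V − nb) = (4.25)(0.08206)(714)/(0.4724 − 4.25×0.03836) = 249.01/0.30937 = 804.89 atm
a n²/V² = (1.348)(4.25)²/(0.4724)² = 109.11 atm
P = 804.89 − 109.11 = 695.8 atm

P ≈ 695.8 atm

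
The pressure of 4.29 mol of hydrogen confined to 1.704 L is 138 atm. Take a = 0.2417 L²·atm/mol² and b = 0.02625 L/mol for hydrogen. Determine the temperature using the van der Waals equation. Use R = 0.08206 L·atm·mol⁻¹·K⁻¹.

T = (P + a n²/V²)(V − nb)/(nR)
P + a n²/V² = 138 + (0.2417)(4.29)²/(1.704)² = 139.53 atm
V − nb = 1.704 − (4.29)(0.02625) = 1.5914 L
T = (139.53)(1.5914)/((4.29)(0.08206)) = 630.8 K

T ≈ 630.8 K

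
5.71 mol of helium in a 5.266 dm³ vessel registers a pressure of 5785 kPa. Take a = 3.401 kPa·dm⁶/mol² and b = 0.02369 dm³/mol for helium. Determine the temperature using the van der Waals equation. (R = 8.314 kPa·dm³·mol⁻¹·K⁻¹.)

T = (P + a n²/V²)(V − nb)/(nR)
P + a n²/V² = 5785 + (3.401)(5.71)²/(5.266)² = 5789.0 kPa
V − nb = 5.266 − (5.71)(0.02369) = 5.1307 dm³
T = (5789.0)(5.1307)/((5.71)(8.314)) = 625.7 K

T ≈ 625.7 K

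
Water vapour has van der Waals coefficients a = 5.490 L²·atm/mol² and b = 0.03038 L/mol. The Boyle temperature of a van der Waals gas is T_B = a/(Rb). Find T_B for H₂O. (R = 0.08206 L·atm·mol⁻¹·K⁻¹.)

For a van der Waals gas the second virial coefficient B₂ = b − a/(RT) vanishes at T_B = a/(Rb).
T_B = 5.490/(0.08206×0.03038) = 5.490/0.0024930 = 2202 K

T_B ≈ 2202 K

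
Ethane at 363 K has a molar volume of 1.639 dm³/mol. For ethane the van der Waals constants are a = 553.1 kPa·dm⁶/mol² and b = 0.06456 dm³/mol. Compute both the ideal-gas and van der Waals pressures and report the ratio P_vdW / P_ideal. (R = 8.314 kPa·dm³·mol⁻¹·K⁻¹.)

Ideal: P_ideal = RT/V_m = (8.314)(363)/1.639 = 1841.36 kPa
vdW: P = RT/(V_m − b) − a/V_m² = 3017.98/1.57444 − 553.1/2.68632 = 1916.86 − 205.895 = 1710.97 kPa
Ratio = 1710.97/1841.36 = 0.9292

P_vdW / P_ideal ≈ 0.9292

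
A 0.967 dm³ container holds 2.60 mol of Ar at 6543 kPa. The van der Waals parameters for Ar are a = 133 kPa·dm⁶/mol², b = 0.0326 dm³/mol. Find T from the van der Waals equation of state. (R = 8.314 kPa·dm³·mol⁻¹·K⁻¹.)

T ≈ 306.3 K

T = (P + a n²/V²)(V − nb)/(nR)
P + a n²/V² = 6543 + (133)(2.60)²/(0.967)² = 7504.5 kPa
V − nb = 0.967 − (2.60)(0.0326) = 0.88224 dm³
T = (7504.5)(0.88224)/((2.60)(8.314)) = 306.3 K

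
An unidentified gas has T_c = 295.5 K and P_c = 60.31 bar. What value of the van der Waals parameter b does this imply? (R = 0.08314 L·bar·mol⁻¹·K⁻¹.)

b ≈ 0.05092 L/mol

From T_c = 8a/(27Rb) and P_c = a/(27b²): b = R T_c/(8 P_c).
b = (0.08314)(295.5)/(8×60.31) = 24.568/482.48 = 0.05092 L/mol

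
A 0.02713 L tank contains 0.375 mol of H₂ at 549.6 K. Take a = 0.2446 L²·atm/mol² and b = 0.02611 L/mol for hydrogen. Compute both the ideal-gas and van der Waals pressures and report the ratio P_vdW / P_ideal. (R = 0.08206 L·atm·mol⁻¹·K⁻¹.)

P_vdW / P_ideal ≈ 1.490

Ideal: P_ideal = nRT/V = (0.375)(0.08206)(549.6)/0.02713 = 623.390 atm
vdW: P = nRT/(V − nb) − a n²/V² = 16.9126/0.0173388 − 0.0343969/0.000736037 = 975.419 − 46.7326 = 928.686 atm
Ratio = 928.686/623.390 = 1.490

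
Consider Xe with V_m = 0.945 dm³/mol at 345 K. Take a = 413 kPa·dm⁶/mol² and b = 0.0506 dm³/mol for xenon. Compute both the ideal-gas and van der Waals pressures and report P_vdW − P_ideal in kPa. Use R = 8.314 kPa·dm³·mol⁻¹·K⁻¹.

Ideal: P_ideal = RT/V_m = (8.314)(345)/0.945 = 3035.27 kPa
vdW: P = RT/(V_m − b) − a/V_m² = 2868.33/0.894400 − 413/0.893025 = 3206.99 − 462.473 = 2744.52 kPa
ΔP = 2744.52 − 3035.27 = -290.8 kPa

ΔP ≈ -290.8 kPa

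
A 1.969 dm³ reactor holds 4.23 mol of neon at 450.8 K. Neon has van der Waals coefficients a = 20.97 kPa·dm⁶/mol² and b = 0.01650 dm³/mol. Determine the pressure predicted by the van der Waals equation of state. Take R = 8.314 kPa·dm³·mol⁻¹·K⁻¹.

P = nRT/(V − nb) − a n²/V²
nRT/(V − nb) = (4.23)(8.314)(450.8)/(1.969 − 4.23×0.01650) = 15854/1.8992 = 8347.7 kPa
a n²/V² = (20.97)(4.23)²/(1.969)² = 96.780 kPa
P = 8347.7 − 96.780 = 8251 kPa

P ≈ 8251 kPa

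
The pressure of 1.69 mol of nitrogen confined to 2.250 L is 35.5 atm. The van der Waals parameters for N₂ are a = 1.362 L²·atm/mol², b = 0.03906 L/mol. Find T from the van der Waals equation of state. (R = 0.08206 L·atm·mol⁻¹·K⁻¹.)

T ≈ 571.2 K

T = (P + a n²/V²)(V − nb)/(nR)
P + a n²/V² = 35.5 + (1.362)(1.69)²/(2.250)² = 36.268 atm
V − nb = 2.250 − (1.69)(0.03906) = 2.1840 L
T = (36.268)(2.1840)/((1.69)(0.08206)) = 571.2 K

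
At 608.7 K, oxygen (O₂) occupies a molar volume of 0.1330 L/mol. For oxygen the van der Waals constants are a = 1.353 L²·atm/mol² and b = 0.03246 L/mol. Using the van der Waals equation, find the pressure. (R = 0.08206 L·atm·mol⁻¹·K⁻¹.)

P = RT/(V_m − b) − a/V_m²
RT/(V_m − b) = (0.08206)(608.7)/(0.1330 − 0.03246) = 49.950/0.10054 = 496.82 atm
a/V_m² = 1.353/(0.1330)² = 76.488 atm
P = 496.82 − 76.488 = 420.3 atm

P ≈ 420.3 atm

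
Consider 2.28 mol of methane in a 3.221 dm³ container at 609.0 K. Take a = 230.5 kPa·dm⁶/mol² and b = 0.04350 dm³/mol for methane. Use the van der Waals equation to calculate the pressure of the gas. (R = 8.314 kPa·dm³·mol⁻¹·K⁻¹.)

P = nRT/(V − nb) − a n²/V²
nRT/(V − nb) = (2.28)(8.314)(609.0)/(3.221 − 2.28×0.04350) = 11544/3.1218 = 3697.9 kPa
a n²/V² = (230.5)(2.28)²/(3.221)² = 115.49 kPa
P = 3697.9 − 115.49 = 3582 kPa

P ≈ 3582 kPa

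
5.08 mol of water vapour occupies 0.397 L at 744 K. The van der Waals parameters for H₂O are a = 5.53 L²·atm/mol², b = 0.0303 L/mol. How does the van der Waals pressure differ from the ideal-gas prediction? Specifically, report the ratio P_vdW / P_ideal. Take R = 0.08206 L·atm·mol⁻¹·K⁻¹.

Ideal: P_ideal = nRT/V = (5.08)(0.08206)(744)/0.397 = 781.228 atm
vdW: P = nRT/(V − nb) − a n²/V² = 310.147/0.243076 − 142.709/0.157609 = 1275.93 − 905.462 = 370.47 atm
Ratio = 370.47/781.228 = 0.4742

P_vdW / P_ideal ≈ 0.4742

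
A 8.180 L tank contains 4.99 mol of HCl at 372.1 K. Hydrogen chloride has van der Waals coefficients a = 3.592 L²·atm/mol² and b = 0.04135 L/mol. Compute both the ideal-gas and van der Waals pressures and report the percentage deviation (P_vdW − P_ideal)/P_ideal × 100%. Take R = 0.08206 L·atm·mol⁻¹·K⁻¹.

-4.59 %

Ideal: P_ideal = nRT/V = (4.99)(0.08206)(372.1)/8.180 = 18.6268 atm
vdW: P = nRT/(V − nb) − a n²/V² = 152.367/7.97366 − 89.4412/66.9124 = 19.1088 − 1.33669 = 17.7721 atm
% deviation = (17.7721 − 18.6268)/18.6268 × 100% = -4.59%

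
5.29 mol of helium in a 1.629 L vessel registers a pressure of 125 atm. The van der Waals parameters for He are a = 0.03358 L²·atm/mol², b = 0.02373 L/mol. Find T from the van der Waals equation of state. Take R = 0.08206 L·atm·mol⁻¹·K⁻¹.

T = (P + a n²/V²)(V − nb)/(nR)
P + a n²/V² = 125 + (0.03358)(5.29)²/(1.629)² = 125.35 atm
V − nb = 1.629 − (5.29)(0.02373) = 1.5035 L
T = (125.35)(1.5035)/((5.29)(0.08206)) = 434.2 K

T ≈ 434.2 K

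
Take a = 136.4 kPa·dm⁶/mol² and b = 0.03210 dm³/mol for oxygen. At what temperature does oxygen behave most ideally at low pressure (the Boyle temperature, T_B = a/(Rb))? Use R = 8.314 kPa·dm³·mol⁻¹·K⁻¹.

For a van der Waals gas the second virial coefficient B₂ = b − a/(RT) vanishes at T_B = a/(Rb).
T_B = 136.4/(8.314×0.03210) = 136.4/0.26688 = 511.1 K

T_B ≈ 511.1 K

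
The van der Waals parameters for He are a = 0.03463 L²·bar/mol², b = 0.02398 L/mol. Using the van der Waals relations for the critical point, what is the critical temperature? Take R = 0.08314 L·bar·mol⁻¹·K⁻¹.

For a van der Waals gas, T_c = 8a/(27Rb).
T_c = 8×0.03463/(27×0.08314×0.02398) = 0.27704/0.053830 = 5.147 K

T_c ≈ 5.147 K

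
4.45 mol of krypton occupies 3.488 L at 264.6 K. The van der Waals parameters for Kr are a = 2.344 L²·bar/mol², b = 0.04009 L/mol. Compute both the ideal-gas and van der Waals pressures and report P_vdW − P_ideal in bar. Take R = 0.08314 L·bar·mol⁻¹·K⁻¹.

Ideal: P_ideal = nRT/V = (4.45)(0.08314)(264.6)/3.488 = 28.0662 bar
vdW: P = nRT/(V − nb) − a n²/V² = 97.8949/3.30960 − 46.4171/12.1661 = 29.5791 − 3.81528 = 25.7638 bar
ΔP = 25.7638 − 28.0662 = -2.302 bar

ΔP ≈ -2.302 bar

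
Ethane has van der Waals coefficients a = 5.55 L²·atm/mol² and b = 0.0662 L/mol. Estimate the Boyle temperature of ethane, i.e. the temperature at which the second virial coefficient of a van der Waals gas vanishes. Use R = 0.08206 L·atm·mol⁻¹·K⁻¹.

For a van der Waals gas the second virial coefficient B₂ = b − a/(RT) vanishes at T_B = a/(Rb).
T_B = 5.55/(0.08206×0.0662) = 5.55/0.0054324 = 1022 K

T_B ≈ 1022 K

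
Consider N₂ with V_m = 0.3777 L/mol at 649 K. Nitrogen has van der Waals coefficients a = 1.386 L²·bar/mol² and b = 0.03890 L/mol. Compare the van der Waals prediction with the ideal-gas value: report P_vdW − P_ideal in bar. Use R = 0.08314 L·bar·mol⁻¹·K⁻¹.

ΔP ≈ 6.69 bar

Ideal: P_ideal = RT/V_m = (0.08314)(649)/0.3777 = 142.859 bar
vdW: P = RT/(V_m − b) − a/V_m² = 53.9579/0.338800 − 1.386/0.142657 = 159.262 − 9.71561 = 149.546 bar
ΔP = 149.546 − 142.859 = 6.69 bar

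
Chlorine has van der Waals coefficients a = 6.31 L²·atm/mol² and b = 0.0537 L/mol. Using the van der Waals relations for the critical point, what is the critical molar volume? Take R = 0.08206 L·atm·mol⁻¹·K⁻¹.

V_m,c ≈ 0.1611 L/mol

For a van der Waals gas, V_m,c = 3b.
V_m,c = 3×0.0537 = 0.1611 L/mol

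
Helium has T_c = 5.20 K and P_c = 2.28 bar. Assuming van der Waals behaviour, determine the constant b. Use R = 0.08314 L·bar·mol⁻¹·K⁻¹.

b ≈ 0.02370 L/mol

From T_c = 8a/(27Rb) and P_c = a/(27b²): b = R T_c/(8 P_c).
b = (0.08314)(5.20)/(8×2.28) = 0.43233/18.240 = 0.02370 L/mol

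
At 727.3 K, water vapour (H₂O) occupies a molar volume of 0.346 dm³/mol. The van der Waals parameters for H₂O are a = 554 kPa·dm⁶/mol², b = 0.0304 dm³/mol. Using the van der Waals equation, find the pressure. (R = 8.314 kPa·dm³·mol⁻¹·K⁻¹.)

P ≈ 14532 kPa

P = RT/(V_m − b) − a/V_m²
RT/(V_m − b) = (8.314)(727.3)/(0.346 − 0.0304) = 6046.8/0.31560 = 19160 kPa
a/V_m² = 554/(0.346)² = 4627.6 kPa
P = 19160 − 4627.6 = 14532 kPa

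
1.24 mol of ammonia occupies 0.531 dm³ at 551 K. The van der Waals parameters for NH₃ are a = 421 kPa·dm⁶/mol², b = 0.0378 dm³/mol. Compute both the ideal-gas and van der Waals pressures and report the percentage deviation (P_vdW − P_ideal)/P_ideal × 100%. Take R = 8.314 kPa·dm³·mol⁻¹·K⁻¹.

Ideal: P_ideal = nRT/V = (1.24)(8.314)(551)/0.531 = 10697.7 kPa
vdW: P = nRT/(V − nb) − a n²/V² = 5680.46/0.484128 − 647.330/0.281961 = 11733.4 − 2295.81 = 9437.6 kPa
% deviation = (9437.6 − 10697.7)/10697.7 × 100% = -11.78%

-11.78 %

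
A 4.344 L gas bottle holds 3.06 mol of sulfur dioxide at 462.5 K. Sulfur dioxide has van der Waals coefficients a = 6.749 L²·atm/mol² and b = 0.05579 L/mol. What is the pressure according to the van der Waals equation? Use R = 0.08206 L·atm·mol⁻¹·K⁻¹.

P ≈ 24.48 atm

P = nRT/(V − nb) − a n²/V²
nRT/(V − nb) = (3.06)(0.08206)(462.5)/(4.344 − 3.06×0.05579) = 116.14/4.1733 = 27.829 atm
a n²/V² = (6.749)(3.06)²/(4.344)² = 3.3489 atm
P = 27.829 − 3.3489 = 24.48 atm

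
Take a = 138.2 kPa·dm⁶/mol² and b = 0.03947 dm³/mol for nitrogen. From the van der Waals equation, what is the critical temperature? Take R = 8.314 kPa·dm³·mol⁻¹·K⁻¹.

T_c ≈ 124.8 K

For a van der Waals gas, T_c = 8a/(27Rb).
T_c = 8×138.2/(27×8.314×0.03947) = 1105.6/8.8601 = 124.8 K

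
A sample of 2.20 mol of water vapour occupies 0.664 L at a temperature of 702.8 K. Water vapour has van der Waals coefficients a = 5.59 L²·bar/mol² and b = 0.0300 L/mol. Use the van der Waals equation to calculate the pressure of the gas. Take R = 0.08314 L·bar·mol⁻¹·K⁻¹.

P ≈ 153.6 bar

P = nRT/(V − nb) − a n²/V²
nRT/(V − nb) = (2.20)(0.08314)(702.8)/(0.664 − 2.20×0.0300) = 128.55/0.59800 = 214.97 bar
a n²/V² = (5.59)(2.20)²/(0.664)² = 61.365 bar
P = 214.97 − 61.365 = 153.6 bar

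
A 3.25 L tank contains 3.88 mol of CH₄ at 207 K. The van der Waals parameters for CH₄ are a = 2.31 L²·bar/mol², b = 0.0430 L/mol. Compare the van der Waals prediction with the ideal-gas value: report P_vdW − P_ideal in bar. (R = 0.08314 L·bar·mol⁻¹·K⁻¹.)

Ideal: P_ideal = nRT/V = (3.88)(0.08314)(207)/3.25 = 20.5461 bar
vdW: P = nRT/(V − nb) − a n²/V² = 66.7747/3.08316 − 34.7757/10.5625 = 21.6579 − 3.29237 = 18.3655 bar
ΔP = 18.3655 − 20.5461 = -2.181 bar

ΔP ≈ -2.181 bar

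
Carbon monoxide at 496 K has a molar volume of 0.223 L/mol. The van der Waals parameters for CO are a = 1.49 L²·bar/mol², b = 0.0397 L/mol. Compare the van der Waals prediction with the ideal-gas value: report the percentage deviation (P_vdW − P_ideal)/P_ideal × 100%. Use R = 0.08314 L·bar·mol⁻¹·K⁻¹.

Ideal: P_ideal = RT/V_m = (0.08314)(496)/0.223 = 184.921 bar
vdW: P = RT/(V_m − b) − a/V_m² = 41.2374/0.183300 − 1.49/0.0497290 = 224.972 − 29.9624 = 195.010 bar
% deviation = (195.010 − 184.921)/184.921 × 100% = 5.46%

5.46 %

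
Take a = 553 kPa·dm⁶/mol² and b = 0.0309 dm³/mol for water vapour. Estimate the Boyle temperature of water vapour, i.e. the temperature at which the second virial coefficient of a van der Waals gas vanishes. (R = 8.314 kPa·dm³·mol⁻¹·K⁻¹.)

For a van der Waals gas the second virial coefficient B₂ = b − a/(RT) vanishes at T_B = a/(Rb).
T_B = 553/(8.314×0.0309) = 553/0.25690 = 2153 K

T_B ≈ 2153 K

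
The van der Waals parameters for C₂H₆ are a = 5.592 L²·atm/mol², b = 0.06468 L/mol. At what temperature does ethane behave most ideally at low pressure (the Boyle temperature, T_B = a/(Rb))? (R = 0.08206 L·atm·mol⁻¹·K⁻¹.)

For a van der Waals gas the second virial coefficient B₂ = b − a/(RT) vanishes at T_B = a/(Rb).
T_B = 5.592/(0.08206×0.06468) = 5.592/0.0053076 = 1054 K

T_B ≈ 1054 K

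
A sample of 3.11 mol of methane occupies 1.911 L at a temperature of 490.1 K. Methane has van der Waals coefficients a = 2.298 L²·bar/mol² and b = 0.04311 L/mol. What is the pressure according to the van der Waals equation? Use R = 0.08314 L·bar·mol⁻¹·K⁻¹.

P = nRT/(V − nb) − a n²/V²
nRT/(V − nb) = (3.11)(0.08314)(490.1)/(1.911 − 3.11×0.04311) = 126.72/1.7769 = 71.315 bar
a n²/V² = (2.298)(3.11)²/(1.911)² = 6.0862 bar
P = 71.315 − 6.0862 = 65.23 bar

P ≈ 65.23 bar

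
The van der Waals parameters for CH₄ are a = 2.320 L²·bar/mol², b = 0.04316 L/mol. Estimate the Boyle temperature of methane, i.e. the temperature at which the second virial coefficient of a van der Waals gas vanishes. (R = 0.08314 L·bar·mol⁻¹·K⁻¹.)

T_B ≈ 646.5 K

For a van der Waals gas the second virial coefficient B₂ = b − a/(RT) vanishes at T_B = a/(Rb).
T_B = 2.320/(0.08314×0.04316) = 2.320/0.0035883 = 646.5 K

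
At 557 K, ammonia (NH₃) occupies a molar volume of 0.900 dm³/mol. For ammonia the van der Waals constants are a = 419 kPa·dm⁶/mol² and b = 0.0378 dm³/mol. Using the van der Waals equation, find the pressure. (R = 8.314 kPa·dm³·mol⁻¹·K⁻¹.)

P ≈ 4854 kPa

P = RT/(V_m − b) − a/V_m²
RT/(V_m − b) = (8.314)(557)/(0.900 − 0.0378) = 4630.9/0.86220 = 5371.0 kPa
a/V_m² = 419/(0.900)² = 517.28 kPa
P = 5371.0 − 517.28 = 4854 kPa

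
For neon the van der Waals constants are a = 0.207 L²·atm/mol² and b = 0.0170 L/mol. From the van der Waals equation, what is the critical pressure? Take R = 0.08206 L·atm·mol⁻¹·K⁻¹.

P_c ≈ 26.53 atm

For a van der Waals gas, P_c = a/(27b²).
P_c = 0.207/(27×(0.0170)²) = 0.207/0.0078030 = 26.53 atm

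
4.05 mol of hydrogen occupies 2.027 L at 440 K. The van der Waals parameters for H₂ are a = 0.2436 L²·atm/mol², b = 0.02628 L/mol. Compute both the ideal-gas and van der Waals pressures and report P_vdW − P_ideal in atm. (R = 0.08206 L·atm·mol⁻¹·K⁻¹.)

Ideal: P_ideal = nRT/V = (4.05)(0.08206)(440)/2.027 = 72.1415 atm
vdW: P = nRT/(V − nb) − a n²/V² = 146.231/1.92057 − 3.99565/4.10873 = 76.1394 − 0.972478 = 75.1669 atm
ΔP = 75.1669 − 72.1415 = 3.025 atm

ΔP ≈ 3.025 atm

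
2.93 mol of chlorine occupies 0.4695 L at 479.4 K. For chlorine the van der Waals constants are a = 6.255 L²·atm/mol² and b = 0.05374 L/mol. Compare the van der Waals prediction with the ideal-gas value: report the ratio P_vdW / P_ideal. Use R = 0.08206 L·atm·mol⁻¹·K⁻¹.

P_vdW / P_ideal ≈ 0.5123

Ideal: P_ideal = nRT/V = (2.93)(0.08206)(479.4)/0.4695 = 245.506 atm
vdW: P = nRT/(V − nb) − a n²/V² = 115.265/0.312042 − 53.6985/0.220430 = 369.389 − 243.608 = 125.781 atm
Ratio = 125.781/245.506 = 0.5123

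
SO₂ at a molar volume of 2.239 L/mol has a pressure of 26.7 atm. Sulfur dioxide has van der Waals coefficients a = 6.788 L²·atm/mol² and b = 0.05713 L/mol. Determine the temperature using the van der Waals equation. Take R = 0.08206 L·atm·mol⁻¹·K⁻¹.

T ≈ 745.9 K

T = (P + a/V_m²)(V_m − b)/R
P + a/V_m² = 26.7 + 6.788/(2.239)² = 28.054 atm
V_m − b = 2.239 − 0.05713 = 2.1819 L/mol
T = (28.054)(2.1819)/0.08206 = 745.9 K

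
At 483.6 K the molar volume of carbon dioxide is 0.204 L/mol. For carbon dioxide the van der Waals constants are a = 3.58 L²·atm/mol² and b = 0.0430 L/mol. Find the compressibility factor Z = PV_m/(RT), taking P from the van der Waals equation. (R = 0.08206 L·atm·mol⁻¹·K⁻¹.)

Z ≈ 0.8249

P = RT/(V_m − b) − a/V_m² = (0.08206)(483.6)/(0.204 − 0.0430) − 3.58/(0.204)²
  = 39.684/0.16100 − 86.025 = 246.48 − 86.025 = 160.46 atm
Z = PV_m/(RT) = (160.46)(0.204)/((0.08206)(483.6)) = 32.734/39.684 = 0.8249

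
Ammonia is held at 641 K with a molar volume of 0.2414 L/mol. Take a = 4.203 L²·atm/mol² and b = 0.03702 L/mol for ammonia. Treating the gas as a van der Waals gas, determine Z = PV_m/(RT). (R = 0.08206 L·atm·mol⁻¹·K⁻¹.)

Z ≈ 0.8501

P = RT/(V_m − b) − a/V_m² = (0.08206)(641)/(0.2414 − 0.03702) − 4.203/(0.2414)²
  = 52.600/0.20438 − 72.125 = 257.36 − 72.125 = 185.24 atm
Z = PV_m/(RT) = (185.24)(0.2414)/((0.08206)(641)) = 44.717/52.600 = 0.8501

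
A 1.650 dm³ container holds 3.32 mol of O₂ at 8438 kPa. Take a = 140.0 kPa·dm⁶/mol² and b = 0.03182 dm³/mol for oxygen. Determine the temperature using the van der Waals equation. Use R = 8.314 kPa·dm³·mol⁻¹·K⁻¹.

T ≈ 503.8 K

T = (P + a n²/V²)(V − nb)/(nR)
P + a n²/V² = 8438 + (140.0)(3.32)²/(1.650)² = 9004.8 kPa
V − nb = 1.650 − (3.32)(0.03182) = 1.5444 dm³
T = (9004.8)(1.5444)/((3.32)(8.314)) = 503.8 K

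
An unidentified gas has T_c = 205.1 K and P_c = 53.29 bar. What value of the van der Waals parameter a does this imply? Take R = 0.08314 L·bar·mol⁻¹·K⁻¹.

a ≈ 2.302 L²·bar/mol²

From T_c = 8a/(27Rb) and P_c = a/(27b²): a = 27 R² T_c²/(64 P_c).
a = 27×(0.08314)²×(205.1)²/(64×53.29) = 7850.8/3410.6 = 2.302 L²·bar/mol²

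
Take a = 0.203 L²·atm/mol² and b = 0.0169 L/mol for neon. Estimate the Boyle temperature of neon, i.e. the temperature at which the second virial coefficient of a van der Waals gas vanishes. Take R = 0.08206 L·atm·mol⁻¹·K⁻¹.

For a van der Waals gas the second virial coefficient B₂ = b − a/(RT) vanishes at T_B = a/(Rb).
T_B = 0.203/(0.08206×0.0169) = 0.203/0.0013868 = 146.4 K

T_B ≈ 146.4 K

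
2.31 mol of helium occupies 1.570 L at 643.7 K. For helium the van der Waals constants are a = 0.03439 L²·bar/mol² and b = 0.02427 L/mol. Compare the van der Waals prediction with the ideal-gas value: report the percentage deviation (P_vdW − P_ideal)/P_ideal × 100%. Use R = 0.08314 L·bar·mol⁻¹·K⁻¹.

Ideal: P_ideal = nRT/V = (2.31)(0.08314)(643.7)/1.570 = 78.7419 bar
vdW: P = nRT/(V − nb) − a n²/V² = 123.625/1.51394 − 0.183508/2.46490 = 81.6578 − 0.0744485 = 81.5834 bar
% deviation = (81.5834 − 78.7419)/78.7419 × 100% = 3.61%

3.61 %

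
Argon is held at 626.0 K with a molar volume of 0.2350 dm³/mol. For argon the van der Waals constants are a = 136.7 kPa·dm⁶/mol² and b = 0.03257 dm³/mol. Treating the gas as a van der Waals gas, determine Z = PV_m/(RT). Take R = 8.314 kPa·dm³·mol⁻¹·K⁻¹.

Z ≈ 1.049

P = RT/(V_m − b) − a/V_m² = (8.314)(626.0)/(0.2350 − 0.03257) − 136.7/(0.2350)²
  = 5204.6/0.20243 − 2475.3 = 25711 − 2475.3 = 23236 kPa
Z = PV_m/(RT) = (23236)(0.2350)/((8.314)(626.0)) = 5460.5/5204.6 = 1.049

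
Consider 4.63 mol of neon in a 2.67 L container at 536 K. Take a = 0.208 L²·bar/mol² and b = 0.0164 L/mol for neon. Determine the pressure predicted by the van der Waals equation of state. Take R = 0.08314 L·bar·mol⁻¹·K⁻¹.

P ≈ 78.91 bar

P = nRT/(V − nb) − a n²/V²
nRT/(V − nb) = (4.63)(0.08314)(536)/(2.67 − 4.63×0.0164) = 206.33/2.5941 = 79.538 bar
a n²/V² = (0.208)(4.63)²/(2.67)² = 0.62546 bar
P = 79.538 − 0.62546 = 78.91 bar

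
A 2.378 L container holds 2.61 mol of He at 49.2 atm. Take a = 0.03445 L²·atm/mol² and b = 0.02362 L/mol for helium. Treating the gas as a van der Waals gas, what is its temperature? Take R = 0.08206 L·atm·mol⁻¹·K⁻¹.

T = (P + a n²/V²)(V − nb)/(nR)
P + a n²/V² = 49.2 + (0.03445)(2.61)²/(2.378)² = 49.241 atm
V − nb = 2.378 − (2.61)(0.02362) = 2.3164 L
T = (49.241)(2.3164)/((2.61)(0.08206)) = 532.6 K

T ≈ 532.6 K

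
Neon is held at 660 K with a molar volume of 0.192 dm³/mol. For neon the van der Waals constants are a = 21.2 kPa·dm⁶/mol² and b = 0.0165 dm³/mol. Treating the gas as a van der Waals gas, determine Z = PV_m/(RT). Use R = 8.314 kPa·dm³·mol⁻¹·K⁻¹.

P = RT/(V_m − b) − a/V_m² = (8.314)(660)/(0.192 − 0.0165) − 21.2/(0.192)²
  = 5487.2/0.17550 − 575.09 = 31266 − 575.09 = 30691 kPa
Z = PV_m/(RT) = (30691)(0.192)/((8.314)(660)) = 5892.7/5487.2 = 1.074

Z ≈ 1.074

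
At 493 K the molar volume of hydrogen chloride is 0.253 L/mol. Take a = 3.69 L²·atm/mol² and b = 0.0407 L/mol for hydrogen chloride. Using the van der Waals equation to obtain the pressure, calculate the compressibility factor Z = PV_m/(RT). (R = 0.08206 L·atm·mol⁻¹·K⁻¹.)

P = RT/(V_m − b) − a/V_m² = (0.08206)(493)/(0.253 − 0.0407) − 3.69/(0.253)²
  = 40.456/0.21230 − 57.648 = 190.56 − 57.648 = 132.91 atm
Z = PV_m/(RT) = (132.91)(0.253)/((0.08206)(493)) = 33.626/40.456 = 0.8312

Z ≈ 0.8312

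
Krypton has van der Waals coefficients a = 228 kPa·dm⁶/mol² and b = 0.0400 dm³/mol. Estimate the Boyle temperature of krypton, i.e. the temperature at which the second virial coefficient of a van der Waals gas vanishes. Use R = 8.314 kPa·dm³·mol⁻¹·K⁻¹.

T_B ≈ 685.6 K

For a van der Waals gas the second virial coefficient B₂ = b − a/(RT) vanishes at T_B = a/(Rb).
T_B = 228/(8.314×0.0400) = 228/0.33256 = 685.6 K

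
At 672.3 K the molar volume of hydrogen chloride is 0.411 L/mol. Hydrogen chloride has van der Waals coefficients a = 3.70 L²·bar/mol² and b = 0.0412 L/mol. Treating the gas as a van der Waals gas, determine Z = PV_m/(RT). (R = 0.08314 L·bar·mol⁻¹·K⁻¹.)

P = RT/(V_m − b) − a/V_m² = (0.08314)(672.3)/(0.411 − 0.0412) − 3.70/(0.411)²
  = 55.895/0.36980 − 21.904 = 151.15 − 21.904 = 129.25 bar
Z = PV_m/(RT) = (129.25)(0.411)/((0.08314)(672.3)) = 53.122/55.895 = 0.9504

Z ≈ 0.9504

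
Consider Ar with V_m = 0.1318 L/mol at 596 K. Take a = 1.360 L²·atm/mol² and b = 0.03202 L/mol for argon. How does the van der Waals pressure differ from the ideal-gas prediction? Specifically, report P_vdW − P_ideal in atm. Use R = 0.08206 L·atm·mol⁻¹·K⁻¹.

ΔP ≈ 40.79 atm

Ideal: P_ideal = RT/V_m = (0.08206)(596)/0.1318 = 371.076 atm
vdW: P = RT/(V_m − b) − a/V_m² = 48.9078/0.0997800 − 1.360/0.0173712 = 490.156 − 78.2905 = 411.866 atm
ΔP = 411.866 − 371.076 = 40.79 atm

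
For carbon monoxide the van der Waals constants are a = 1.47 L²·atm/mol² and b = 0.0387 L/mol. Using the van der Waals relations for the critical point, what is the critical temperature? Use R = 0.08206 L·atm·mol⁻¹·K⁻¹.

T_c ≈ 137.2 K

For a van der Waals gas, T_c = 8a/(27Rb).
T_c = 8×1.47/(27×0.08206×0.0387) = 11.760/0.085744 = 137.2 K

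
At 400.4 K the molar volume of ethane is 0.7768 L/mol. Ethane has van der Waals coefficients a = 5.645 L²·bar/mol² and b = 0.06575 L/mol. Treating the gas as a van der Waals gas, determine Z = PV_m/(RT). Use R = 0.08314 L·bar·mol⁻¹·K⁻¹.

Z ≈ 0.8742

P = RT/(V_m − b) − a/V_m² = (0.08314)(400.4)/(0.7768 − 0.06575) − 5.645/(0.7768)²
  = 33.289/0.71105 − 9.3550 = 46.817 − 9.3550 = 37.462 bar
Z = PV_m/(RT) = (37.462)(0.7768)/((0.08314)(400.4)) = 29.100/33.289 = 0.8742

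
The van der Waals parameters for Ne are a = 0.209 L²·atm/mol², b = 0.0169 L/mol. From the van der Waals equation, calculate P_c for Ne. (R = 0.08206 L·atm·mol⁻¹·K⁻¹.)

P_c ≈ 27.10 atm

For a van der Waals gas, P_c = a/(27b²).
P_c = 0.209/(27×(0.0169)²) = 0.209/0.0077115 = 27.10 atm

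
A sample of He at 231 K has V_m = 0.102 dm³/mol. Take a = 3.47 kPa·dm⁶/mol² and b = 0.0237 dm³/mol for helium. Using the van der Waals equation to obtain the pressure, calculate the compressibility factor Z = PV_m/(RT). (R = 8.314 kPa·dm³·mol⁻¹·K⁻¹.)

Z ≈ 1.285

P = RT/(V_m − b) − a/V_m² = (8.314)(231)/(0.102 − 0.0237) − 3.47/(0.102)²
  = 1920.5/0.078300 − 333.53 = 24527 − 333.53 = 24193 kPa
Z = PV_m/(RT) = (24193)(0.102)/((8.314)(231)) = 2467.7/1920.5 = 1.285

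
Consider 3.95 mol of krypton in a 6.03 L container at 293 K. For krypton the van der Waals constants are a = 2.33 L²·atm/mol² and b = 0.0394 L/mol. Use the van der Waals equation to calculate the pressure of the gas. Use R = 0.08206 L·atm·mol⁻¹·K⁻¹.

P ≈ 15.17 atm

P = nRT/(V − nb) − a n²/V²
nRT/(V − nb) = (3.95)(0.08206)(293)/(6.03 − 3.95×0.0394) = 94.972/5.8744 = 16.167 atm
a n²/V² = (2.33)(3.95)²/(6.03)² = 0.99981 atm
P = 16.167 − 0.99981 = 15.17 atm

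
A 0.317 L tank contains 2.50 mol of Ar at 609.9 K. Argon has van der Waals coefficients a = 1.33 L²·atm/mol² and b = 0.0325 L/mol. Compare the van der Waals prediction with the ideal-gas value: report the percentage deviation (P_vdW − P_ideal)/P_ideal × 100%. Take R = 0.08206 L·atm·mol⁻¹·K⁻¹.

Ideal: P_ideal = nRT/V = (2.50)(0.08206)(609.9)/0.317 = 394.703 atm
vdW: P = nRT/(V − nb) − a n²/V² = 125.121/0.235750 − 8.31250/0.100489 = 530.736 − 82.7205 = 448.016 atm
% deviation = (448.016 − 394.703)/394.703 × 100% = 13.51%

13.51 %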